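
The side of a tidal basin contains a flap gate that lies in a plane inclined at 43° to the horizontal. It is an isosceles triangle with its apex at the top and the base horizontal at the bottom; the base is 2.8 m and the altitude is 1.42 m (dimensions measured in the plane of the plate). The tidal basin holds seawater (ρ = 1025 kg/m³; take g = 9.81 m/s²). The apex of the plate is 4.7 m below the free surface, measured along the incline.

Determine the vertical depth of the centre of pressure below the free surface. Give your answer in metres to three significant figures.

h_p = 3.86 m

γ = ρg = 1025 × 9.81 / 1000 = 10.05525 kN/m³.
Let θ = 43° be the plate's angle to the horizontal; measure y along the incline from where the plane meets the free surface. Vertical depth h = y·sinθ with sinθ = 0.681998.
With the apex up, the centroid sits 2h/3 = 2 × 1.42/3 = 0.946667 m below the apex, so y_c = 4.7 + 0.946667 = 5.64667 m and h_c = 5.64667 × 0.681998 = 3.85102 m.
A = ½ × 2.8 × 1.42 = 1.988 m².
Resultant F = γ·h_c·A = 10.05525 × 3.85102 × 1.988 = 76.9813 kN.
I_c = b·h³/36 = 2.8 × 1.42³/36 = 0.2227 m⁴.
Centre of pressure: y_p = y_c + I_c/(y_c·A) = 5.64667 + 0.2227/(5.64667 × 1.988) = 5.64667 + 0.0198386 = 5.66651 m along the plane.
Vertically, h_p = y_p·sinθ = 5.66651 × 0.681998 = 3.86455 m.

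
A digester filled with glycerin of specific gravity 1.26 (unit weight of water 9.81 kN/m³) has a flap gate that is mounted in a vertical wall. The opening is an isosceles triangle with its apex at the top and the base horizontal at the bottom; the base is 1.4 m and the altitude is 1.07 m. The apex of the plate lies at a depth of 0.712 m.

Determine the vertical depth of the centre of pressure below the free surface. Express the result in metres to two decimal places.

h_p = 1.47 m

γ = 1.26 × 9.81 = 12.3606 kN/m³.
With the apex up, the centroid sits 2h/3 = 2 × 1.07/3 = 0.713333 m below the apex, so the centroid depth is h_c = 0.712 + 0.713333 = 1.42533 m.
A = ½ × 1.4 × 1.07 = 0.749 m².
Resultant F = γ·h_c·A = 12.3606 × 1.42533 × 0.749 = 13.1958 kN.
I_c = b·h³/36 = 1.4 × 1.07³/36 = 0.0476406 m⁴.
Centre of pressure: y_p = y_c + I_c/(y_c·A) = 1.42533 + 0.0476406/(1.42533 × 0.749) = 1.42533 + 0.0446252 = 1.46996 m along the plane.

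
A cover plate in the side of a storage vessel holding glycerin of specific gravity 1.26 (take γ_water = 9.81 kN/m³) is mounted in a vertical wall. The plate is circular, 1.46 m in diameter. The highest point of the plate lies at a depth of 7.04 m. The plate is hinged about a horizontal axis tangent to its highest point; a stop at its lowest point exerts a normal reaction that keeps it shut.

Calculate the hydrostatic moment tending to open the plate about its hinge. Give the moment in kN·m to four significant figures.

M ≈ 120.1 kN·m

γ = 1.26 × 9.81 = 12.3606 kN/m³.
The centroid is at the centre, 0.73 m below the top of the plate, so the centroid depth is h_c = 7.04 + 0.73 = 7.77 m.
A = π(0.73)² = 1.67415 m².
Resultant F = γ·h_c·A = 12.3606 × 7.77 × 1.67415 = 160.788 kN.
I_c = πr⁴/4 = π × 0.73⁴/4 = 0.223039 m⁴.
Centre of pressure: y_p = y_c + I_c/(y_c·A) = 7.77 + 0.223039/(7.77 × 1.67415) = 7.77 + 0.0171461 = 7.78715 m along the plane.
The resultant acts 0.73 + 0.0171461 = 0.747146 m (along the plate) below the hinge at the top edge, so the moment about the hinge is M = F × 0.747146 = 160.788 × 0.747146 = 120.132 kN·m.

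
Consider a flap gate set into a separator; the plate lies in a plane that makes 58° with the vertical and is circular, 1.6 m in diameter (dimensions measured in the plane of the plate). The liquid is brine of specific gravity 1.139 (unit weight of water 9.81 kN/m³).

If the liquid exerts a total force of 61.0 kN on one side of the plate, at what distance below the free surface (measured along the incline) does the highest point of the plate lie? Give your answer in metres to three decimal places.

γ = 1.139 × 9.81 = 11.17359 kN/m³.
A = π(0.8)² = 2.01062 m².
From F = γ·h_c·A, the centroid depth is h_c = 61.0/(11.17359 × 2.01062) = 2.71523 m.
The plate makes 58° with the vertical, i.e. θ = 90° − 58° = 32° to the horizontal. Measuring y along the incline from the free-surface line, vertical depth h = y·sinθ with sinθ = 0.529919.
Along the incline, y_c = h_c/sinθ = 2.71523/0.529919 = 5.12386 m.
The centroid is at the centre, 0.8 m below the top of the plate, so the highest point sits at y_top = 5.12386 − 0.8 = 4.32386 m along the incline.

y_top ≈ 4.324 m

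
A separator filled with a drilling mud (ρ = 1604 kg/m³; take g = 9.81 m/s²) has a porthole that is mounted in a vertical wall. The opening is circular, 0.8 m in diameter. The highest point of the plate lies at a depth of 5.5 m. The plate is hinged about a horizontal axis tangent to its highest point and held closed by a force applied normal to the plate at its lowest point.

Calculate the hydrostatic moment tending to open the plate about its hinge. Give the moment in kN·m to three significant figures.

M ≈ 19.0 kN·m

γ = ρg = 1604 × 9.81 / 1000 = 15.73524 kN/m³.
The centroid is at the centre, 0.4 m below the top of the plate, so the centroid depth is h_c = 5.5 + 0.4 = 5.9 m.
A = π(0.4)² = 0.502655 m².
Resultant F = γ·h_c·A = 15.73524 × 5.9 × 0.502655 = 46.6654 kN.
I_c = πr⁴/4 = π × 0.4⁴/4 = 0.0201062 m⁴.
Centre of pressure: y_p = y_c + I_c/(y_c·A) = 5.9 + 0.0201062/(5.9 × 0.502655) = 5.9 + 0.00677966 = 5.90678 m along the plane.
The resultant acts 0.4 + 0.00677966 = 0.40678 m (along the plate) below the hinge at the top edge, so the moment about the hinge is M = F × 0.40678 = 46.6654 × 0.40678 = 18.9826 kN·m.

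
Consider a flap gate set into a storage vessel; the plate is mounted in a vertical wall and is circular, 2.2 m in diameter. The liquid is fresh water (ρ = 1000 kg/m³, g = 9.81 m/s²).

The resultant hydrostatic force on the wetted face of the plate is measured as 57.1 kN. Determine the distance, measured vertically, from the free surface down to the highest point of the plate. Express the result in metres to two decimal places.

d_top ≈ 0.43 m

γ = ρg = 1000 × 9.81 = 9810 N/m³ = 9.81 kN/m³.
A = π(1.1)² = 3.80133 m².
From F = γ·h_c·A, the centroid depth is h_c = 57.1/(9.81 × 3.80133) = 1.5312 m.
The centroid is at the centre, 1.1 m below the top of the plate, so the highest point sits at h_top = 1.5312 − 1.1 = 0.4312 m below the surface.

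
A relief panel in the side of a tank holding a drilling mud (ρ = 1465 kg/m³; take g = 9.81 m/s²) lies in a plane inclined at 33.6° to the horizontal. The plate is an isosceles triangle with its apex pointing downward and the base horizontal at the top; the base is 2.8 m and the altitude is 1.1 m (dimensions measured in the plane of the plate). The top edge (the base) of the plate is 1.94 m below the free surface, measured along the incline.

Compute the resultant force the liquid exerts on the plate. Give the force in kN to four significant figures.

γ = ρg = 1465 × 9.81 / 1000 = 14.37165 kN/m³.
Let θ = 33.6° be the plate's angle to the horizontal; measure y along the incline from where the plane meets the free surface. Vertical depth h = y·sinθ with sinθ = 0.553392.
With the apex down, the centroid sits h/3 = 1.1/3 = 0.366667 m below the base (the top edge), so y_c = 1.94 + 0.366667 = 2.30667 m and h_c = 2.30667 × 0.553392 = 1.27649 m.
A = ½ × 2.8 × 1.1 = 1.54 m².
Resultant F = γ·h_c·A = 14.37165 × 1.27649 × 1.54 = 28.2517 kN.

F ≈ 28.25 kN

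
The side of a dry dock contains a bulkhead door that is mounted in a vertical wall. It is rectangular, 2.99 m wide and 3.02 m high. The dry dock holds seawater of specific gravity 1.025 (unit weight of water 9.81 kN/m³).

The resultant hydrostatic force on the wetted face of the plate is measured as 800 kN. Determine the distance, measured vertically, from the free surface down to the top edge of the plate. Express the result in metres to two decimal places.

d_top ≈ 7.30 m

γ = 1.025 × 9.81 = 10.05525 kN/m³.
A = 2.99 × 3.02 = 9.0298 m².
From F = γ·h_c·A, the centroid depth is h_c = 800/(10.05525 × 9.0298) = 8.81087 m.
The centroid lies 3.02/2 = 1.51 m below the top edge, so the top edge sits at h_top = 8.81087 − 1.51 = 7.30087 m below the surface.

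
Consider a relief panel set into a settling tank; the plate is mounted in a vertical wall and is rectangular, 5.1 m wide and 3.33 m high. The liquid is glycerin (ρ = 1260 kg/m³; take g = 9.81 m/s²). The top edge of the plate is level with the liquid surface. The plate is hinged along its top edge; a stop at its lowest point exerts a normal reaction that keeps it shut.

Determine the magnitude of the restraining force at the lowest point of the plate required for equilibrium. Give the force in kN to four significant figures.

P ≈ 233.0 kN

γ = ρg = 1260 × 9.81 / 1000 = 12.3606 kN/m³.
The centroid lies 3.33/2 = 1.665 m below the top edge, so the centroid depth is h_c = 1.665 m.
A = 5.1 × 3.33 = 16.983 m².
Resultant F = γ·h_c·A = 12.3606 × 1.665 × 16.983 = 349.517 kN.
I_c = b·h³/12 = 5.1 × 3.33³/12 = 15.6936 m⁴.
Centre of pressure: y_p = y_c + I_c/(y_c·A) = 1.665 + 15.6936/(1.665 × 16.983) = 1.665 + 0.555001 = 2.22 m along the plane.
The resultant acts 1.665 + 0.555001 = 2.22 m (along the plate) below the hinge at the top edge, so the moment about the hinge is M = F × 2.22 = 349.517 × 2.22 = 775.928 kN·m.
A normal force at the bottom, 3.33 m from the hinge, must supply this moment: P = 775.928/3.33 = 233.011 kN.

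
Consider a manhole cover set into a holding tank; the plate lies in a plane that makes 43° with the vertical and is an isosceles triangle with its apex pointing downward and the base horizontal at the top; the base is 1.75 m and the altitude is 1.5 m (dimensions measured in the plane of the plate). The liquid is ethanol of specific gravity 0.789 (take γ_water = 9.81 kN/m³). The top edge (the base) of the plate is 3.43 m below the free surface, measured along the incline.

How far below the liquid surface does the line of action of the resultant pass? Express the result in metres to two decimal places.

γ = 0.789 × 9.81 = 7.74009 kN/m³.
The plate makes 43° with the vertical, i.e. θ = 90° − 43° = 47° to the horizontal. Measuring y along the incline from the free-surface line, vertical depth h = y·sinθ with sinθ = 0.731354.
With the apex down, the centroid sits h/3 = 1.5/3 = 0.5 m below the base (the top edge), so y_c = 3.43 + 0.5 = 3.93 m and h_c = 3.93 × 0.731354 = 2.87422 m.
A = ½ × 1.75 × 1.5 = 1.3125 m².
Resultant F = γ·h_c·A = 7.74009 × 2.87422 × 1.3125 = 29.1988 kN.
I_c = b·h³/36 = 1.75 × 1.5³/36 = 0.164062 m⁴.
Centre of pressure: y_p = y_c + I_c/(y_c·A) = 3.93 + 0.164062/(3.93 × 1.3125) = 3.93 + 0.0318065 = 3.96181 m along the plane.
Vertically, h_p = y_p·sinθ = 3.96181 × 0.731354 = 2.89749 m.

h_p = 2.90 m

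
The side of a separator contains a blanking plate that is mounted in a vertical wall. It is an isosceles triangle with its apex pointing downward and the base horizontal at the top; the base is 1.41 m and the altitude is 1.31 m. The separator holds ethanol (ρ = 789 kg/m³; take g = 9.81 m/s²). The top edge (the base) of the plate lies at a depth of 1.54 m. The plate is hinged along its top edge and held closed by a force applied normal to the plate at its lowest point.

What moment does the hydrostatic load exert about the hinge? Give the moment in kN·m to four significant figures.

γ = ρg = 789 × 9.81 / 1000 = 7.74009 kN/m³.
With the apex down, the centroid sits h/3 = 1.31/3 = 0.436667 m below the base (the top edge), so the centroid depth is h_c = 1.54 + 0.436667 = 1.97667 m.
A = ½ × 1.41 × 1.31 = 0.92355 m².
Resultant F = γ·h_c·A = 7.74009 × 1.97667 × 0.92355 = 14.1299 kN.
I_c = b·h³/36 = 1.41 × 1.31³/36 = 0.0880502 m⁴.
Centre of pressure: y_p = y_c + I_c/(y_c·A) = 1.97667 + 0.0880502/(1.97667 × 0.92355) = 1.97667 + 0.0482321 = 2.0249 m along the plane.
The resultant acts 0.436667 + 0.0482321 = 0.484899 m (along the plate) below the hinge at the top edge, so the moment about the hinge is M = F × 0.484899 = 14.1299 × 0.484899 = 6.85157 kN·m.

M ≈ 6.852 kN·m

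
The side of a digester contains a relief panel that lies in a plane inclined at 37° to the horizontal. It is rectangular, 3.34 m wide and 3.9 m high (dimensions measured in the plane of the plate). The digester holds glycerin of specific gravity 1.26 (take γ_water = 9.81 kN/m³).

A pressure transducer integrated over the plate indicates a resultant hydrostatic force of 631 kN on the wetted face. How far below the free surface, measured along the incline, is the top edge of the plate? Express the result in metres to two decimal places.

y_top ≈ 4.56 m

γ = 1.26 × 9.81 = 12.3606 kN/m³.
A = 3.34 × 3.9 = 13.026 m².
From F = γ·h_c·A, the centroid depth is h_c = 631/(12.3606 × 13.026) = 3.91903 m.
Let θ = 37° be the plate's angle to the horizontal; measure y along the incline from where the plane meets the free surface. Vertical depth h = y·sinθ with sinθ = 0.601815.
Along the incline, y_c = h_c/sinθ = 3.91903/0.601815 = 6.51202 m.
The centroid lies 3.9/2 = 1.95 m below the top edge, so the top edge sits at y_top = 6.51202 − 1.95 = 4.56202 m along the incline.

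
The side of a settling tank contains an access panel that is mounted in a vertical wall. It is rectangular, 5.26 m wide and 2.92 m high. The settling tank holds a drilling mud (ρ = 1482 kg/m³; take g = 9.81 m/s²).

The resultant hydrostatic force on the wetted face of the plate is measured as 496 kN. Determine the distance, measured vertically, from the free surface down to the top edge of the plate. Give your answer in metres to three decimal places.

d_top ≈ 0.761 m

γ = ρg = 1482 × 9.81 / 1000 = 14.53842 kN/m³.
A = 5.26 × 2.92 = 15.3592 m².
From F = γ·h_c·A, the centroid depth is h_c = 496/(14.53842 × 15.3592) = 2.22124 m.
The centroid lies 2.92/2 = 1.46 m below the top edge, so the top edge sits at h_top = 2.22124 − 1.46 = 0.76124 m below the surface.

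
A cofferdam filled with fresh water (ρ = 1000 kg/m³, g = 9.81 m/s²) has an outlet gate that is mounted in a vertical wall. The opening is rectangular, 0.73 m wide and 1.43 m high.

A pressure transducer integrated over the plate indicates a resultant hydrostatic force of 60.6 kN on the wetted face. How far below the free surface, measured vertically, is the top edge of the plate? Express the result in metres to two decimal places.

d_top ≈ 5.20 m

γ = ρg = 1000 × 9.81 = 9810 N/m³ = 9.81 kN/m³.
A = 0.73 × 1.43 = 1.0439 m².
From F = γ·h_c·A, the centroid depth is h_c = 60.6/(9.81 × 1.0439) = 5.91759 m.
The centroid lies 1.43/2 = 0.715 m below the top edge, so the top edge sits at h_top = 5.91759 − 0.715 = 5.20259 m below the surface.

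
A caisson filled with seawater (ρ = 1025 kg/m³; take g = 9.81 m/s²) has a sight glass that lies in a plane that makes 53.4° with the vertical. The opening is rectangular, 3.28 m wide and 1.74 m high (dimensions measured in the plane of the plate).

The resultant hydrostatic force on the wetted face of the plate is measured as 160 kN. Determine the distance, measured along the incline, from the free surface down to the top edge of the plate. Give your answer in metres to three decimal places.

y_top ≈ 3.806 m

γ = ρg = 1025 × 9.81 / 1000 = 10.05525 kN/m³.
A = 3.28 × 1.74 = 5.7072 m².
From F = γ·h_c·A, the centroid depth is h_c = 160/(10.05525 × 5.7072) = 2.78807 m.
The plate makes 53.4° with the vertical, i.e. θ = 90° − 53.4° = 36.6° to the horizontal. Measuring y along the incline from the free-surface line, vertical depth h = y·sinθ with sinθ = 0.596225.
Along the incline, y_c = h_c/sinθ = 2.78807/0.596225 = 4.6762 m.
The centroid lies 1.74/2 = 0.87 m below the top edge, so the top edge sits at y_top = 4.6762 − 0.87 = 3.8062 m along the incline.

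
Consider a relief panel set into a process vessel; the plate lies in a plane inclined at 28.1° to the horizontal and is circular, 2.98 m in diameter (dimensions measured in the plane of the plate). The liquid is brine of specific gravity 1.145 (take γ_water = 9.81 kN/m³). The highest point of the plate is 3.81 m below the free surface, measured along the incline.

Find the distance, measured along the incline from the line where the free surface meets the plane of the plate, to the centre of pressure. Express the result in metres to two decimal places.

γ = 1.145 × 9.81 = 11.23245 kN/m³.
Let θ = 28.1° be the plate's angle to the horizontal; measure y along the incline from where the plane meets the free surface. Vertical depth h = y·sinθ with sinθ = 0.471012.
The centroid is at the centre, 1.49 m below the top of the plate, so y_c = 3.81 + 1.49 = 5.3 m and h_c = 5.3 × 0.471012 = 2.49636 m.
A = π(1.49)² = 6.97465 m².
Resultant F = γ·h_c·A = 11.23245 × 2.49636 × 6.97465 = 195.571 kN.
I_c = πr⁴/4 = π × 1.49⁴/4 = 3.87111 m⁴.
Centre of pressure: y_p = y_c + I_c/(y_c·A) = 5.3 + 3.87111/(5.3 × 6.97465) = 5.3 + 0.104722 = 5.40472 m along the plane.

y_p = 5.40 m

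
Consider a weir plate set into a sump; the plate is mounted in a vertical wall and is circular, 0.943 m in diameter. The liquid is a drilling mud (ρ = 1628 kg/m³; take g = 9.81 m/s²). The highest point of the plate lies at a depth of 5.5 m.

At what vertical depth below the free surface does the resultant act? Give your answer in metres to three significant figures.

h_p = 5.98 m

γ = ρg = 1628 × 9.81 / 1000 = 15.97068 kN/m³.
The centroid is at the centre, 0.4715 m below the top of the plate, so the centroid depth is h_c = 5.5 + 0.4715 = 5.9715 m.
A = π(0.4715)² = 0.698415 m².
Resultant F = γ·h_c·A = 15.97068 × 5.9715 × 0.698415 = 66.6071 kN.
I_c = πr⁴/4 = π × 0.4715⁴/4 = 0.0388165 m⁴.
Centre of pressure: y_p = y_c + I_c/(y_c·A) = 5.9715 + 0.0388165/(5.9715 × 0.698415) = 5.9715 + 0.00930721 = 5.98081 m along the plane.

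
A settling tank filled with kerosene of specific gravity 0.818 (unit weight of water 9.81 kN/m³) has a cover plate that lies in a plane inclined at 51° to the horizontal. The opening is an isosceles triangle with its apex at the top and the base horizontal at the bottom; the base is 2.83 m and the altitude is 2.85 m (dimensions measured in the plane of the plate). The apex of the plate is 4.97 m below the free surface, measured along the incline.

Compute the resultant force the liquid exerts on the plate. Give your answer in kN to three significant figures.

γ = 0.818 × 9.81 = 8.02458 kN/m³.
Let θ = 51° be the plate's angle to the horizontal; measure y along the incline from where the plane meets the free surface. Vertical depth h = y·sinθ with sinθ = 0.777146.
With the apex up, the centroid sits 2h/3 = 2 × 2.85/3 = 1.9 m below the apex, so y_c = 4.97 + 1.9 = 6.87 m and h_c = 6.87 × 0.777146 = 5.33899 m.
A = ½ × 2.83 × 2.85 = 4.03275 m².
Resultant F = γ·h_c·A = 8.02458 × 5.33899 × 4.03275 = 172.776 kN.

F ≈ 173 kN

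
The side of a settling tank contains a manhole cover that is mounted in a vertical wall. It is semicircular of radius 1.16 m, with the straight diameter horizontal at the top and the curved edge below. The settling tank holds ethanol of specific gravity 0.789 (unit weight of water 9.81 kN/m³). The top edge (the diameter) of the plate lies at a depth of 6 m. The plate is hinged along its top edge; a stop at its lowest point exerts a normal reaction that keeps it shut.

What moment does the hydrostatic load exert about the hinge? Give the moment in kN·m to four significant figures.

γ = 0.789 × 9.81 = 7.74009 kN/m³.
The centroid of a semicircle lies 4r/(3π) = 0.492319 m from the diameter, here below the top edge, so the centroid depth is h_c = 6 + 0.492319 = 6.49232 m.
A = πr²/2 = π × 1.16²/2 = 2.11366 m².
Resultant F = γ·h_c·A = 7.74009 × 6.49232 × 2.11366 = 106.214 kN.
I_c = (π/8 − 8/(9π))·r⁴ = 0.109757 × 1.16⁴ = 0.19873 m⁴.
Centre of pressure: y_p = y_c + I_c/(y_c·A) = 6.49232 + 0.19873/(6.49232 × 2.11366) = 6.49232 + 0.014482 = 6.5068 m along the plane.
The resultant acts 0.492319 + 0.014482 = 0.506801 m (along the plate) below the hinge at the top edge, so the moment about the hinge is M = F × 0.506801 = 106.214 × 0.506801 = 53.8294 kN·m.

M ≈ 53.83 kN·m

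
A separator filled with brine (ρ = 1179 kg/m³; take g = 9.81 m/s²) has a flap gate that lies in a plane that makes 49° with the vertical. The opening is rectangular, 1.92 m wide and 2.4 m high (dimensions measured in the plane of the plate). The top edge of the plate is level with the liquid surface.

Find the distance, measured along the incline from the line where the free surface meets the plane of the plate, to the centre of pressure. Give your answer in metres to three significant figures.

γ = ρg = 1179 × 9.81 / 1000 = 11.56599 kN/m³.
The plate makes 49° with the vertical, i.e. θ = 90° − 49° = 41° to the horizontal. Measuring y along the incline from the free-surface line, vertical depth h = y·sinθ with sinθ = 0.656059.
The centroid lies 2.4/2 = 1.2 m below the top edge, so y_c = 1.2 m and h_c = 1.2 × 0.656059 = 0.787271 m.
A = 1.92 × 2.4 = 4.608 m².
Resultant F = γ·h_c·A = 11.56599 × 0.787271 × 4.608 = 41.9585 kN.
I_c = b·h³/12 = 1.92 × 2.4³/12 = 2.21184 m⁴.
Centre of pressure: y_p = y_c + I_c/(y_c·A) = 1.2 + 2.21184/(1.2 × 4.608) = 1.2 + 0.4 = 1.6 m along the plane.

y_p = 1.60 m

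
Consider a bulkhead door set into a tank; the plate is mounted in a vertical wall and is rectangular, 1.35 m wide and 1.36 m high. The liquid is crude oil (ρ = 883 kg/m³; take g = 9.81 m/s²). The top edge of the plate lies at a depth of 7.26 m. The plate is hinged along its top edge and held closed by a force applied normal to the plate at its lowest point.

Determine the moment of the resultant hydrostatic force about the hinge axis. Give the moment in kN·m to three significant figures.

M ≈ 88.3 kN·m

γ = ρg = 883 × 9.81 / 1000 = 8.66223 kN/m³.
The centroid lies 1.36/2 = 0.68 m below the top edge, so the centroid depth is h_c = 7.26 + 0.68 = 7.94 m.
A = 1.35 × 1.36 = 1.836 m².
Resultant F = γ·h_c·A = 8.66223 × 7.94 × 1.836 = 126.277 kN.
I_c = b·h³/12 = 1.35 × 1.36³/12 = 0.282989 m⁴.
Centre of pressure: y_p = y_c + I_c/(y_c·A) = 7.94 + 0.282989/(7.94 × 1.836) = 7.94 + 0.0194123 = 7.95941 m along the plane.
The resultant acts 0.68 + 0.0194123 = 0.699412 m (along the plate) below the hinge at the top edge, so the moment about the hinge is M = F × 0.699412 = 126.277 × 0.699412 = 88.3196 kN·m.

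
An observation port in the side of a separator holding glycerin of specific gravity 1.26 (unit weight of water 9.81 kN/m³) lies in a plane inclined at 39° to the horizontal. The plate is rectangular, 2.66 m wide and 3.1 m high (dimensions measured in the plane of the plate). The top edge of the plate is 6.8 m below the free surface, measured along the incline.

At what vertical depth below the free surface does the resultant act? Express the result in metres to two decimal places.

γ = 1.26 × 9.81 = 12.3606 kN/m³.
Let θ = 39° be the plate's angle to the horizontal; measure y along the incline from where the plane meets the free surface. Vertical depth h = y·sinθ with sinθ = 0.629320.
The centroid lies 3.1/2 = 1.55 m below the top edge, so y_c = 6.8 + 1.55 = 8.35 m and h_c = 8.35 × 0.629320 = 5.25482 m.
A = 2.66 × 3.1 = 8.246 m².
Resultant F = γ·h_c·A = 12.3606 × 5.25482 × 8.246 = 535.6 kN.
I_c = b·h³/12 = 2.66 × 3.1³/12 = 6.60367 m⁴.
Centre of pressure: y_p = y_c + I_c/(y_c·A) = 8.35 + 6.60367/(8.35 × 8.246) = 8.35 + 0.0959082 = 8.44591 m along the plane.
Vertically, h_p = y_p·sinθ = 8.44591 × 0.629320 = 5.31518 m.

h_p = 5.32 m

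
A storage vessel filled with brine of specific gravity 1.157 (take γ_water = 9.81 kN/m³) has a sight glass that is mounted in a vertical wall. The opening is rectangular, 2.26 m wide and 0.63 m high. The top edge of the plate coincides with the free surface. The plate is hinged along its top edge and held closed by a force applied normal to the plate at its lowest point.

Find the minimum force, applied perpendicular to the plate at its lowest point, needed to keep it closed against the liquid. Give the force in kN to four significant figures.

P ≈ 3.394 kN

γ = 1.157 × 9.81 = 11.35017 kN/m³.
The centroid lies 0.63/2 = 0.315 m below the top edge, so the centroid depth is h_c = 0.315 m.
A = 2.26 × 0.63 = 1.4238 m².
Resultant F = γ·h_c·A = 11.35017 × 0.315 × 1.4238 = 5.09052 kN.
I_c = b·h³/12 = 2.26 × 0.63³/12 = 0.0470922 m⁴.
Centre of pressure: y_p = y_c + I_c/(y_c·A) = 0.315 + 0.0470922/(0.315 × 1.4238) = 0.315 + 0.105 = 0.42 m along the plane.
The resultant acts 0.315 + 0.105 = 0.42 m (along the plate) below the hinge at the top edge, so the moment about the hinge is M = F × 0.42 = 5.09052 × 0.42 = 2.13802 kN·m.
A normal force at the bottom, 0.63 m from the hinge, must supply this moment: P = 2.13802/0.63 = 3.39368 kN.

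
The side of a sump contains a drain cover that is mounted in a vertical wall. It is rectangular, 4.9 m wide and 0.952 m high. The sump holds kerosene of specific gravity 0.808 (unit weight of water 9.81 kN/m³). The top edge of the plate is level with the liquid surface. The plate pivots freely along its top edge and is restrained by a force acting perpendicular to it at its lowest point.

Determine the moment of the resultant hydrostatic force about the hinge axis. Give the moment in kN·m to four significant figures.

M ≈ 11.17 kN·m

γ = 0.808 × 9.81 = 7.92648 kN/m³.
The centroid lies 0.952/2 = 0.476 m below the top edge, so the centroid depth is h_c = 0.476 m.
A = 4.9 × 0.952 = 4.6648 m².
Resultant F = γ·h_c·A = 7.92648 × 0.476 × 4.6648 = 17.6003 kN.
I_c = b·h³/12 = 4.9 × 0.952³/12 = 0.352311 m⁴.
Centre of pressure: y_p = y_c + I_c/(y_c·A) = 0.476 + 0.352311/(0.476 × 4.6648) = 0.476 + 0.158667 = 0.634667 m along the plane.
The resultant acts 0.476 + 0.158667 = 0.634667 m (along the plate) below the hinge at the top edge, so the moment about the hinge is M = F × 0.634667 = 17.6003 × 0.634667 = 11.1703 kN·m.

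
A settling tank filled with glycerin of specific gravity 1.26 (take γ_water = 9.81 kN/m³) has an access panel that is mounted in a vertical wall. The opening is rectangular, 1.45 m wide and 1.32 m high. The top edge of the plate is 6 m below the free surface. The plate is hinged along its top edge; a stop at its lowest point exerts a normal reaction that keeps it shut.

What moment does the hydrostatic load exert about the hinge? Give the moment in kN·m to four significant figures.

M ≈ 107.4 kN·m

γ = 1.26 × 9.81 = 12.3606 kN/m³.
The centroid lies 1.32/2 = 0.66 m below the top edge, so the centroid depth is h_c = 6 + 0.66 = 6.66 m.
A = 1.45 × 1.32 = 1.914 m².
Resultant F = γ·h_c·A = 12.3606 × 6.66 × 1.914 = 157.564 kN.
I_c = b·h³/12 = 1.45 × 1.32³/12 = 0.277913 m⁴.
Centre of pressure: y_p = y_c + I_c/(y_c·A) = 6.66 + 0.277913/(6.66 × 1.914) = 6.66 + 0.0218018 = 6.6818 m along the plane.
The resultant acts 0.66 + 0.0218018 = 0.681802 m (along the plate) below the hinge at the top edge, so the moment about the hinge is M = F × 0.681802 = 157.564 × 0.681802 = 107.427 kN·m.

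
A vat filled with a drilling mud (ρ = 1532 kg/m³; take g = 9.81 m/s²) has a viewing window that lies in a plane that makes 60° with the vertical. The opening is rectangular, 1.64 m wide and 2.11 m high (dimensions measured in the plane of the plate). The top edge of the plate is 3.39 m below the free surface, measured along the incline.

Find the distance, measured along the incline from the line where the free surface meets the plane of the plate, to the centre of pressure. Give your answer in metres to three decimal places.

y_p = 4.528 m

γ = ρg = 1532 × 9.81 / 1000 = 15.02892 kN/m³.
The plate makes 60° with the vertical, i.e. θ = 90° − 60° = 30° to the horizontal. Measuring y along the incline from the free-surface line, vertical depth h = y·sinθ with sinθ = 0.500000.
The centroid lies 2.11/2 = 1.055 m below the top edge, so y_c = 3.39 + 1.055 = 4.445 m and h_c = 4.445 × 0.500000 = 2.2225 m.
A = 1.64 × 2.11 = 3.4604 m².
Resultant F = γ·h_c·A = 15.02892 × 2.2225 × 3.4604 = 115.584 kN.
I_c = b·h³/12 = 1.64 × 2.11³/12 = 1.28384 m⁴.
Centre of pressure: y_p = y_c + I_c/(y_c·A) = 4.445 + 1.28384/(4.445 × 3.4604) = 4.445 + 0.0834666 = 4.52847 m along the plane.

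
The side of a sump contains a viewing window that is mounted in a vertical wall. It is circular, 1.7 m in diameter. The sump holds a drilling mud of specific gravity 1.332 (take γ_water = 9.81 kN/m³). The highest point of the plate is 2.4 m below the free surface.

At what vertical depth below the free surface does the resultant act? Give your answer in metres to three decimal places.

γ = 1.332 × 9.81 = 13.06692 kN/m³.
The centroid is at the centre, 0.85 m below the top of the plate, so the centroid depth is h_c = 2.4 + 0.85 = 3.25 m.
A = π(0.85)² = 2.2698 m².
Resultant F = γ·h_c·A = 13.06692 × 3.25 × 2.2698 = 96.3927 kN.
I_c = πr⁴/4 = π × 0.85⁴/4 = 0.409983 m⁴.
Centre of pressure: y_p = y_c + I_c/(y_c·A) = 3.25 + 0.409983/(3.25 × 2.2698) = 3.25 + 0.055577 = 3.30558 m along the plane.

h_p = 3.306 m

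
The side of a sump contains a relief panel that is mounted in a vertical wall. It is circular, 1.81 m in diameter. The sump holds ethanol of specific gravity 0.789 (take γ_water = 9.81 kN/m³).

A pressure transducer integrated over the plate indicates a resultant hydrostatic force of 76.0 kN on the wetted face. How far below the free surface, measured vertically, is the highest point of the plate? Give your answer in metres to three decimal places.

d_top ≈ 2.911 m

γ = 0.789 × 9.81 = 7.74009 kN/m³.
A = π(0.905)² = 2.57304 m².
From F = γ·h_c·A, the centroid depth is h_c = 76.0/(7.74009 × 2.57304) = 3.81611 m.
The centroid is at the centre, 0.905 m below the top of the plate, so the highest point sits at h_top = 3.81611 − 0.905 = 2.91111 m below the surface.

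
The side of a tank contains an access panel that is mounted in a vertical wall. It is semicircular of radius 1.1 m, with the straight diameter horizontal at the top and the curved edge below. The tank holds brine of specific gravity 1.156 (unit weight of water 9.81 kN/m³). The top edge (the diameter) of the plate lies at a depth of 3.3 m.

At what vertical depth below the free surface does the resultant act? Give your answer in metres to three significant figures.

γ = 1.156 × 9.81 = 11.34036 kN/m³.
The centroid of a semicircle lies 4r/(3π) = 0.466854 m from the diameter, here below the top edge, so the centroid depth is h_c = 3.3 + 0.466854 = 3.76685 m.
A = πr²/2 = π × 1.1²/2 = 1.90066 m².
Resultant F = γ·h_c·A = 11.34036 × 3.76685 × 1.90066 = 81.1913 kN.
I_c = (π/8 − 8/(9π))·r⁴ = 0.109757 × 1.1⁴ = 0.160695 m⁴.
Centre of pressure: y_p = y_c + I_c/(y_c·A) = 3.76685 + 0.160695/(3.76685 × 1.90066) = 3.76685 + 0.022445 = 3.78929 m along the plane.

h_p = 3.79 m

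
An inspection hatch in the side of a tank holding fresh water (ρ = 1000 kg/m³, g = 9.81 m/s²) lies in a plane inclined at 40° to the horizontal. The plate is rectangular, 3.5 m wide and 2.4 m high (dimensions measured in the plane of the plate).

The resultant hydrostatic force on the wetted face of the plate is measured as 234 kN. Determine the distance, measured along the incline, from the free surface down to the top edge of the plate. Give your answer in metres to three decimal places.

y_top ≈ 3.218 m

γ = ρg = 1000 × 9.81 = 9810 N/m³ = 9.81 kN/m³.
A = 3.5 × 2.4 = 8.4 m².
From F = γ·h_c·A, the centroid depth is h_c = 234/(9.81 × 8.4) = 2.83967 m.
Let θ = 40° be the plate's angle to the horizontal; measure y along the incline from where the plane meets the free surface. Vertical depth h = y·sinθ with sinθ = 0.642788.
Along the incline, y_c = h_c/sinθ = 2.83967/0.642788 = 4.41774 m.
The centroid lies 2.4/2 = 1.2 m below the top edge, so the top edge sits at y_top = 4.41774 − 1.2 = 3.21774 m along the incline.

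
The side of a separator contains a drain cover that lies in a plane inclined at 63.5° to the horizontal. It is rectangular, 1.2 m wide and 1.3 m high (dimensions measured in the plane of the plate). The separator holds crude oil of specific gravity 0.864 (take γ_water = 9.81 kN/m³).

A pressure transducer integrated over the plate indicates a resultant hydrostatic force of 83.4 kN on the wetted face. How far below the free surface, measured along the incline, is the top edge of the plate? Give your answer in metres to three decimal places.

γ = 0.864 × 9.81 = 8.47584 kN/m³.
A = 1.2 × 1.3 = 1.56 m².
From F = γ·h_c·A, the centroid depth is h_c = 83.4/(8.47584 × 1.56) = 6.30752 m.
Let θ = 63.5° be the plate's angle to the horizontal; measure y along the incline from where the plane meets the free surface. Vertical depth h = y·sinθ with sinθ = 0.894934.
Along the incline, y_c = h_c/sinθ = 6.30752/0.894934 = 7.04803 m.
The centroid lies 1.3/2 = 0.65 m below the top edge, so the top edge sits at y_top = 7.04803 − 0.65 = 6.39803 m along the incline.

y_top ≈ 6.398 m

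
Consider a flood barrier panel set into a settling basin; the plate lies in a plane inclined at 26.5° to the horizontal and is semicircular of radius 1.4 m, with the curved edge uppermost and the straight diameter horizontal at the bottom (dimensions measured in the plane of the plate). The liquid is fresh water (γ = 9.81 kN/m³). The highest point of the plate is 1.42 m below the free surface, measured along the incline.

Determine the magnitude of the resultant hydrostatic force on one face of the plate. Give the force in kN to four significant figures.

F ≈ 30.00 kN

γ = 9.81 kN/m³.
Let θ = 26.5° be the plate's angle to the horizontal; measure y along the incline from where the plane meets the free surface. Vertical depth h = y·sinθ with sinθ = 0.446198.
The centroid lies 4r/(3π) = 0.594178 m above the diameter, so r − 4r/(3π) = 1.4 − 0.594178 = 0.805822 m below the topmost point, so y_c = 1.42 + 0.805822 = 2.22582 m and h_c = 2.22582 × 0.446198 = 0.993156 m.
A = πr²/2 = π × 1.4²/2 = 3.07876 m².
Resultant F = γ·h_c·A = 9.81 × 0.993156 × 3.07876 = 29.9959 kN.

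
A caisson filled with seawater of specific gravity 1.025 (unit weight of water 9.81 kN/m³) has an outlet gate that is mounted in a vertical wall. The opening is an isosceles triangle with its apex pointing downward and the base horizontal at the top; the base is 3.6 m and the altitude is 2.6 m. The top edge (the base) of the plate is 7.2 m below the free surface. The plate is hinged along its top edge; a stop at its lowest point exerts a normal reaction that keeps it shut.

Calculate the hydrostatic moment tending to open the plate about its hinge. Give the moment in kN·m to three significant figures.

γ = 1.025 × 9.81 = 10.05525 kN/m³.
With the apex down, the centroid sits h/3 = 2.6/3 = 0.866667 m below the base (the top edge), so the centroid depth is h_c = 7.2 + 0.866667 = 8.06667 m.
A = ½ × 3.6 × 2.6 = 4.68 m².
Resultant F = γ·h_c·A = 10.05525 × 8.06667 × 4.68 = 379.606 kN.
I_c = b·h³/36 = 3.6 × 2.6³/36 = 1.7576 m⁴.
Centre of pressure: y_p = y_c + I_c/(y_c·A) = 8.06667 + 1.7576/(8.06667 × 4.68) = 8.06667 + 0.0465565 = 8.11323 m along the plane.
The resultant acts 0.866667 + 0.0465565 = 0.913223 m (along the plate) below the hinge at the top edge, so the moment about the hinge is M = F × 0.913223 = 379.606 × 0.913223 = 346.665 kN·m.

M ≈ 347 kN·m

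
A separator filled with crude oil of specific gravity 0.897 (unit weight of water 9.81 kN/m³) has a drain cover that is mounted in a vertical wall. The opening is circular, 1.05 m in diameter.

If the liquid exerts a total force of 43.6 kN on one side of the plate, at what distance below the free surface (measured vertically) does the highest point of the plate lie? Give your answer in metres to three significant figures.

d_top ≈ 5.20 m

γ = 0.897 × 9.81 = 8.79957 kN/m³.
A = π(0.525)² = 0.865901 m².
From F = γ·h_c·A, the centroid depth is h_c = 43.6/(8.79957 × 0.865901) = 5.72212 m.
The centroid is at the centre, 0.525 m below the top of the plate, so the highest point sits at h_top = 5.72212 − 0.525 = 5.19712 m below the surface.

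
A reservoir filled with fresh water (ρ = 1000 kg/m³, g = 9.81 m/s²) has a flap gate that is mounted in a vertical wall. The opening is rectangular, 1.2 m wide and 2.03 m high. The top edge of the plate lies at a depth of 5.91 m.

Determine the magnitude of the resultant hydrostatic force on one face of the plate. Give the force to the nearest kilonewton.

γ = ρg = 1000 × 9.81 = 9810 N/m³ = 9.81 kN/m³.
The centroid lies 2.03/2 = 1.015 m below the top edge, so the centroid depth is h_c = 5.91 + 1.015 = 6.925 m.
A = 1.2 × 2.03 = 2.436 m².
Resultant F = γ·h_c·A = 9.81 × 6.925 × 2.436 = 165.488 kN.

F ≈ 165 kN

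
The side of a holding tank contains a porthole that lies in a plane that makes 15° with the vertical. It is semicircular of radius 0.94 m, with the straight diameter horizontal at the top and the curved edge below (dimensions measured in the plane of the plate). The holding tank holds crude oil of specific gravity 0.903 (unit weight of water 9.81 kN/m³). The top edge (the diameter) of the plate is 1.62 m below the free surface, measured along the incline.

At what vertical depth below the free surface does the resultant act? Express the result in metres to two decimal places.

γ = 0.903 × 9.81 = 8.85843 kN/m³.
The plate makes 15° with the vertical, i.e. θ = 90° − 15° = 75° to the horizontal. Measuring y along the incline from the free-surface line, vertical depth h = y·sinθ with sinθ = 0.965926.
The centroid of a semicircle lies 4r/(3π) = 0.398948 m from the diameter, here below the top edge, so y_c = 1.62 + 0.398948 = 2.01895 m and h_c = 2.01895 × 0.965926 = 1.95016 m.
A = πr²/2 = π × 0.94²/2 = 1.38796 m².
Resultant F = γ·h_c·A = 8.85843 × 1.95016 × 1.38796 = 23.9775 kN.
I_c = (π/8 − 8/(9π))·r⁴ = 0.109757 × 0.94⁴ = 0.0856927 m⁴.
Centre of pressure: y_p = y_c + I_c/(y_c·A) = 2.01895 + 0.0856927/(2.01895 × 1.38796) = 2.01895 + 0.0305803 = 2.04953 m along the plane.
Vertically, h_p = y_p·sinθ = 2.04953 × 0.965926 = 1.97969 m.

h_p = 1.98 m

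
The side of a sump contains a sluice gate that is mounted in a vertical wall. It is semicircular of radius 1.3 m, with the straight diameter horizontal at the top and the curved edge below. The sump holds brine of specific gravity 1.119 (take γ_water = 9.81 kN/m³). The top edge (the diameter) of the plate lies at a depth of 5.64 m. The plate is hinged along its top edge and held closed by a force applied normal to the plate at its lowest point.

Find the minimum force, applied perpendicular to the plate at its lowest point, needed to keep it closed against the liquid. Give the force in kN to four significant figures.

P ≈ 79.23 kN

γ = 1.119 × 9.81 = 10.97739 kN/m³.
The centroid of a semicircle lies 4r/(3π) = 0.551737 m from the diameter, here below the top edge, so the centroid depth is h_c = 5.64 + 0.551737 = 6.19174 m.
A = πr²/2 = π × 1.3²/2 = 2.65465 m².
Resultant F = γ·h_c·A = 10.97739 × 6.19174 × 2.65465 = 180.434 kN.
I_c = (π/8 − 8/(9π))·r⁴ = 0.109757 × 1.3⁴ = 0.313477 m⁴.
Centre of pressure: y_p = y_c + I_c/(y_c·A) = 6.19174 + 0.313477/(6.19174 × 2.65465) = 6.19174 + 0.0190715 = 6.21081 m along the plane.
The resultant acts 0.551737 + 0.0190715 = 0.570809 m (along the plate) below the hinge at the top edge, so the moment about the hinge is M = F × 0.570809 = 180.434 × 0.570809 = 102.993 kN·m.
A normal force at the bottom, 1.3 m from the hinge, must supply this moment: P = 102.993/1.3 = 79.2254 kN.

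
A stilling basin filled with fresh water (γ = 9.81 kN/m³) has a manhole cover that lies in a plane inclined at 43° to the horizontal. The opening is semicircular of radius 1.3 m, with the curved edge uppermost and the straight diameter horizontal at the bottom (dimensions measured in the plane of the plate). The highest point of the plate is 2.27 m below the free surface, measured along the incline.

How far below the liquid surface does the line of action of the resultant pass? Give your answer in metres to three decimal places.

γ = 9.81 kN/m³.
Let θ = 43° be the plate's angle to the horizontal; measure y along the incline from where the plane meets the free surface. Vertical depth h = y·sinθ with sinθ = 0.681998.
The centroid lies 4r/(3π) = 0.551737 m above the diameter, so r − 4r/(3π) = 1.3 − 0.551737 = 0.748263 m below the topmost point, so y_c = 2.27 + 0.748263 = 3.01826 m and h_c = 3.01826 × 0.681998 = 2.05845 m.
A = πr²/2 = π × 1.3²/2 = 2.65465 m².
Resultant F = γ·h_c·A = 9.81 × 2.05845 × 2.65465 = 53.6064 kN.
I_c = (π/8 − 8/(9π))·r⁴ = 0.109757 × 1.3⁴ = 0.313477 m⁴.
Centre of pressure: y_p = y_c + I_c/(y_c·A) = 3.01826 + 0.313477/(3.01826 × 2.65465) = 3.01826 + 0.0391239 = 3.05738 m along the plane.
Vertically, h_p = y_p·sinθ = 3.05738 × 0.681998 = 2.08513 m.

h_p = 2.085 m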